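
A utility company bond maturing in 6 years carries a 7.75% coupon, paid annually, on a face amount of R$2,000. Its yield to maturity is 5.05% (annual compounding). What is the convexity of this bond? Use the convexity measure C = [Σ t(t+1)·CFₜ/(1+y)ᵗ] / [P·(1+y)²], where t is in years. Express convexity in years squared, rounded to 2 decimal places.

30.40

With y = 0.0505:
  t   CF        PV=CF/(1+0.0505)^t    t·PV        t(t+1)·PV
  1       155.00       147.5488       147.5488         295.0976
  2       155.00       140.4558       280.9115         842.7346
  3       155.00       133.7037       401.1112       1,604.4448
  4       155.00       127.2763       509.1051       2,545.5256
  5       155.00       121.1578       605.7890       3,634.7343
  6     2,155.00     1,603.5073     9,621.0436      67,347.3055
  Σ                  2,273.6496    11,565.5093      76,269.8423
P = 2,273.6496.
Convexity = Σ t(t+1)·PV / [P·(1+y)²] = 76,269.8423 / (2,273.6496 × 1.103550) = 30.39745.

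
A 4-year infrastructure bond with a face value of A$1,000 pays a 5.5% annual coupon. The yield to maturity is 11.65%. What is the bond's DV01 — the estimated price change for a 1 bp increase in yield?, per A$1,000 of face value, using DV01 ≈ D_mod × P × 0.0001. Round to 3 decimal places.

Periodic yield y = 0.1165.
  t   CF        PV=CF/(1+0.1165)^t    t·PV
  1        55.00        49.2611        49.2611
  2        55.00        44.1210        88.2420
  3        55.00        39.5172       118.5517
  4     1,055.00       678.9184     2,715.6734
  Σ                    811.8177     2,971.7282
P = 811.8177; D_Mac = 3.66059 yrs; D_mod = 3.27863 yrs.
DV01 ≈ 3.27863 × 811.8177 × 0.0001 = 0.266165.

A$0.266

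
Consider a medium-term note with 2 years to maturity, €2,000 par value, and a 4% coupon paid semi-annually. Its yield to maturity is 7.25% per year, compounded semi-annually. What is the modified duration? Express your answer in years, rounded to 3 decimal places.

Periodic yield y = 0.03625. First find Macaulay duration:
  t   CF        PV=CF/(1+0.03625)^t    t·PV
  1        40.00        38.6007        38.6007
  2        40.00        37.2504        74.5008
  3        40.00        35.9473       107.8419
  4     2,040.00     1,769.1799     7,076.7195
  Σ                  1,880.9783     7,297.6630
P = 1,880.9783; Macaulay duration = 7,297.6630 / 1,880.9783 = 3.87972 half-year periods = 1.93986 years.
Modified duration = D_Mac / (1 + y) = 1.93986 / 1.03625 = 1.87200 years.

1.872 years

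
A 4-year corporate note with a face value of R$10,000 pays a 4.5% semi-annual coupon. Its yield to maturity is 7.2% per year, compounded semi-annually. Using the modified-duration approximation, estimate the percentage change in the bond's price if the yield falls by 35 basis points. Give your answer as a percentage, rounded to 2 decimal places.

+1.25%

Periodic yield y = 0.036. Modified duration first:
  t   CF        PV=CF/(1+0.036)^t    t·PV
  1       225.00       217.1815       217.1815
  2       225.00       209.6346       419.2692
  3       225.00       202.3500       607.0501
  4       225.00       195.3186       781.2742
  5       225.00       188.5314       942.6571
  6       225.00       181.9801     1,091.8808
  7       225.00       175.6565     1,229.5955
  8    10,225.00     7,705.2241    61,641.7927
  Σ                  9,075.8768    66,930.7011
P = 9,075.8768; D_Mac = 7.37457 half-year periods = 3.68729 yrs; D_mod = 3.68729/(1+0.036) = 3.55916 yrs.
ΔP/P ≈ -D_mod · Δy = -3.55916 × (-0.0035) = +0.012457 = +1.2457%.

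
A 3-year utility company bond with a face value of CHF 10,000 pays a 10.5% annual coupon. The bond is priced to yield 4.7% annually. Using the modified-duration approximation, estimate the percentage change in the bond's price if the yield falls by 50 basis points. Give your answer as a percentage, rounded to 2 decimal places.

Periodic yield y = 0.047. Modified duration first:
  t   CF        PV=CF/(1+0.047)^t    t·PV
  1     1,050.00     1,002.8653     1,002.8653
  2     1,050.00       957.8465     1,915.6931
  3    11,050.00     9,627.6930    28,883.0790
  Σ                 11,588.4049    31,801.6374
P = 11,588.4049; D_Mac = 2.74426 yrs; D_mod = 2.74426/(1+0.047) = 2.62107 yrs.
ΔP/P ≈ -D_mod · Δy = -2.62107 × (-0.005) = +0.013105 = +1.3105%.

+1.31%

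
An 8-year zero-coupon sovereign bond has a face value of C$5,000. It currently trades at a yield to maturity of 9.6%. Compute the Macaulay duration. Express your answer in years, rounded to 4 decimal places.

A zero-coupon bond has a single cash flow at maturity, so its Macaulay duration equals its maturity: 8 years.

8.0000 years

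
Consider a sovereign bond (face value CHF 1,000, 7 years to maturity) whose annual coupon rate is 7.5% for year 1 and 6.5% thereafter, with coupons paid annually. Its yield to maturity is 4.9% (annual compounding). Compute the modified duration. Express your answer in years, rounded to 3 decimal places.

5.582 years

Periodic yield y = 0.049. First find Macaulay duration:
  t   CF        PV=CF/(1+0.049)^t    t·PV
  1        75.00        71.4967        71.4967
  2        65.00        59.0694       118.1388
  3        65.00        56.3102       168.9305
  4        65.00        53.6799       214.7195
  5        65.00        51.1724       255.8621
  6        65.00        48.7821       292.6926
  7     1,065.00       761.9407     5,333.5851
  Σ                  1,102.4513     6,455.4252
P = 1,102.4513; Macaulay duration = 6,455.4252 / 1,102.4513 = 5.85552 years.
Modified duration = D_Mac / (1 + y) = 5.85552 / 1.049 = 5.58200 years.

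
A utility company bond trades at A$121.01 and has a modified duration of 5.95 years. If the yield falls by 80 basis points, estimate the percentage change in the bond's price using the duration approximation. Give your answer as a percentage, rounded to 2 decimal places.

+4.76%

Duration approximation: ΔP/P ≈ -D_mod · Δy = -5.95 × (-0.008) = +0.047600.
As a percentage: +4.7600%.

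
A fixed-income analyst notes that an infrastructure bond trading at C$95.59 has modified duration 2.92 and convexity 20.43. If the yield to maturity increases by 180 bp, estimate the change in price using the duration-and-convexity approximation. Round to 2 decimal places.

-C$4.71

Duration effect: -D_mod·Δy = -2.92 × (+0.018) = -0.052560
Convexity effect: ½·C·(Δy)² = 0.5 × 20.43 × (0.018)² = +0.00330966
ΔP/P ≈ -0.052560 + 0.00330966 = -0.04925034
ΔP ≈ 95.59 × (-0.04925034) = -4.7078400006.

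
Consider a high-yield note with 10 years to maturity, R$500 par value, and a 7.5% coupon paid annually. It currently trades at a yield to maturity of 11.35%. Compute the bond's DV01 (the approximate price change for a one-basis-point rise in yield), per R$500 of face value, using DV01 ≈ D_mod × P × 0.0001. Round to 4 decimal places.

Periodic yield y = 0.1135.
  t   CF        PV=CF/(1+0.1135)^t    t·PV
  1        37.50        33.6776        33.6776
  2        37.50        30.2448        60.4896
  3        37.50        27.1619        81.4858
  4        37.50        24.3933        97.5732
  5        37.50        21.9069       109.5343
  6        37.50        19.6739       118.0433
  7        37.50        17.6685       123.6795
  8        37.50        15.8675       126.9403
  9        37.50        14.2501       128.2513
  10      537.50       183.4325     1,834.3249
  Σ                    388.2770     2,713.9997
P = 388.2770; D_Mac = 6.98985 yrs; D_mod = 6.27737 yrs.
DV01 ≈ 6.27737 × 388.2770 × 0.0001 = 0.243736.

R$0.2437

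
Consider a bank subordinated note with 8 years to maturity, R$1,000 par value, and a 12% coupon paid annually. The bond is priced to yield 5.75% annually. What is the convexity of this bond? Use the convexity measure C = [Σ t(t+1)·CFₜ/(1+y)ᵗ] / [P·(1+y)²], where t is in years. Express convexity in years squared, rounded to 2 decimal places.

42.68

With y = 0.0575:
  t   CF        PV=CF/(1+0.0575)^t    t·PV        t(t+1)·PV
  1       120.00       113.4752       113.4752         226.9504
  2       120.00       107.3051       214.6103         643.8308
  3       120.00       101.4706       304.4117       1,217.6469
  4       120.00        95.9533       383.8130       1,919.0652
  5       120.00        90.7359       453.6797       2,722.0783
  6       120.00        85.8023       514.8139       3,603.6971
  7       120.00        81.1369       567.9586       4,543.6685
  8     1,120.00       716.1022     5,728.8177      51,559.3592
  Σ                  1,391.9816     8,281.5801      66,436.2964
P = 1,391.9816.
Convexity = Σ t(t+1)·PV / [P·(1+y)²] = 66,436.2964 / (1,391.9816 × 1.118306) = 42.67870.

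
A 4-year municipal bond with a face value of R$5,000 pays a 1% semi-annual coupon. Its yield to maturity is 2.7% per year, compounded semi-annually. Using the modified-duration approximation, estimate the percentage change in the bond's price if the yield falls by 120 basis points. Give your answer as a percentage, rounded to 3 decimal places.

+4.651%

Periodic yield y = 0.0135. Modified duration first:
  t   CF        PV=CF/(1+0.0135)^t    t·PV
  1        25.00        24.6670        24.6670
  2        25.00        24.3384        48.6769
  3        25.00        24.0142        72.0427
  4        25.00        23.6944        94.7774
  5        25.00        23.3787       116.8937
  6        25.00        23.0673       138.4040
  7        25.00        22.7601       159.3205
  8     5,025.00     4,513.8388    36,110.7101
  Σ                  4,679.7589    36,765.4924
P = 4,679.7589; D_Mac = 7.85628 half-year periods = 3.92814 yrs; D_mod = 3.92814/(1+0.0135) = 3.87582 yrs.
ΔP/P ≈ -D_mod · Δy = -3.87582 × (-0.012) = +0.046510 = +4.6510%.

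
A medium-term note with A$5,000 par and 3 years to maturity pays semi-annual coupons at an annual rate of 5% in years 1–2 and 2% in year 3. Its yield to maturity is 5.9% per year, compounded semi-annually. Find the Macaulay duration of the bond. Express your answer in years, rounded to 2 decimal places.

Periodic yield y = 0.0295. Discount each cash flow and weight by its period:
  t   CF        PV=CF/(1+0.0295)^t    t·PV
  1       125.00       121.4182       121.4182
  2       125.00       117.9390       235.8779
  3       125.00       114.5595       343.6784
  4       125.00       111.2768       445.1072
  5        50.00        43.2353       216.1764
  6     5,050.00     4,241.6348    25,449.8087
  Σ                  4,750.0635    26,812.0668
Price P = Σ PV = 4,750.0635.
Macaulay duration = Σ(t·PV) / P = 26,812.0668 / 4,750.0635 = 5.64457 half-year periods.
In years: 5.64457 / 2 = 2.82229 years.

2.82 years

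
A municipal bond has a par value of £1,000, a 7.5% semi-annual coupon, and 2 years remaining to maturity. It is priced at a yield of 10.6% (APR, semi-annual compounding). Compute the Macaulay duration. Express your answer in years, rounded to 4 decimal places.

1.8907 years

Periodic yield y = 0.053. Discount each cash flow and weight by its period:
  t   CF        PV=CF/(1+0.053)^t    t·PV
  1        37.50        35.6125        35.6125
  2        37.50        33.8201        67.6401
  3        37.50        32.1178        96.3535
  4     1,037.50       843.8682     3,375.4728
  Σ                    945.4186     3,575.0790
Price P = Σ PV = 945.4186.
Macaulay duration = Σ(t·PV) / P = 3,575.0790 / 945.4186 = 3.78148 half-year periods.
In years: 3.78148 / 2 = 1.89074 years.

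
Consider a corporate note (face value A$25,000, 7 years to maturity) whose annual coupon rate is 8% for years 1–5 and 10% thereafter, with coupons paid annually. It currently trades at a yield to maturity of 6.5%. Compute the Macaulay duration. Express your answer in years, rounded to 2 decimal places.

Periodic yield y = 0.065. Discount each cash flow and weight by its year:
  t   CF        PV=CF/(1+0.065)^t    t·PV
  1     2,000.00     1,877.9343     1,877.9343
  2     2,000.00     1,763.3186     3,526.6371
  3     2,000.00     1,655.6982     4,967.0946
  4     2,000.00     1,554.6462     6,218.5847
  5     2,000.00     1,459.7617     7,298.8084
  6     2,500.00     1,713.3353    10,280.0118
  7    27,500.00    17,696.4209   123,874.9464
  Σ                 27,721.1151   158,044.0172
Price P = Σ PV = 27,721.1151.
Macaulay duration = Σ(t·PV) / P = 158,044.0172 / 27,721.1151 = 5.70121 years.

5.70 years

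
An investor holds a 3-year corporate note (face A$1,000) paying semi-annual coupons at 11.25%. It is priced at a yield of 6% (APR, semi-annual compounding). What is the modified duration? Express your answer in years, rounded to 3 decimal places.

2.578 years

Periodic yield y = 0.03. First find Macaulay duration:
  t   CF        PV=CF/(1+0.03)^t    t·PV
  1        56.25        54.6117        54.6117
  2        56.25        53.0210       106.0420
  3        56.25        51.4767       154.4302
  4        56.25        49.9774       199.9096
  5        56.25        48.5217       242.6087
  6     1,056.25       884.5927     5,307.5565
  Σ                  1,142.2013     6,065.1586
P = 1,142.2013; Macaulay duration = 6,065.1586 / 1,142.2013 = 5.31006 half-year periods = 2.65503 years.
Modified duration = D_Mac / (1 + y) = 2.65503 / 1.03 = 2.57770 years.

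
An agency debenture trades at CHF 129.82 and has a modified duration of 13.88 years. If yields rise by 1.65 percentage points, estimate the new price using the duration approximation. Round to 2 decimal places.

CHF 100.09

Duration approximation: ΔP/P ≈ -D_mod · Δy = -13.88 × (+0.0165) = -0.229020.
New price ≈ 129.82 × (1 - 0.229020) = 100.0886236.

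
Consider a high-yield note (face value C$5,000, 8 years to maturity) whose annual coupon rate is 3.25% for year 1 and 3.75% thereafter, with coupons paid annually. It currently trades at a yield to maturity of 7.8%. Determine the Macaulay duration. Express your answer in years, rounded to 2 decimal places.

Periodic yield y = 0.078. Discount each cash flow and weight by its year:
  t   CF        PV=CF/(1+0.078)^t    t·PV
  1       162.50       150.7421       150.7421
  2       187.50       161.3481       322.6961
  3       187.50       149.6735       449.0206
  4       187.50       138.8437       555.3749
  5       187.50       128.7975       643.9876
  6       187.50       119.4782       716.8693
  7       187.50       110.8332       775.8325
  8     5,187.50     2,844.5137    22,756.1092
  Σ                  3,804.2300    26,370.6323
Price P = Σ PV = 3,804.2300.
Macaulay duration = Σ(t·PV) / P = 26,370.6323 / 3,804.2300 = 6.93192 years.

6.93 years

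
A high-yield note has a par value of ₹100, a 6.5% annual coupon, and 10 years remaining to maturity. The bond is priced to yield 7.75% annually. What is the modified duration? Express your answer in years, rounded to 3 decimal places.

6.995 years

Periodic yield y = 0.0775. First find Macaulay duration:
  t   CF        PV=CF/(1+0.0775)^t    t·PV
  1         6.50         6.0325         6.0325
  2         6.50         5.5986        11.1972
  3         6.50         5.1959        15.5877
  4         6.50         4.8222        19.2888
  5         6.50         4.4753        22.3767
  6         6.50         4.1535        24.9207
  7         6.50         3.8547        26.9830
  8         6.50         3.5775        28.6197
  9         6.50         3.3202        29.8814
  10      106.50        50.4867       504.8668
  Σ                     91.5170       689.7545
P = 91.5170; Macaulay duration = 689.7545 / 91.5170 = 7.53690 years.
Modified duration = D_Mac / (1 + y) = 7.53690 / 1.0775 = 6.99480 years.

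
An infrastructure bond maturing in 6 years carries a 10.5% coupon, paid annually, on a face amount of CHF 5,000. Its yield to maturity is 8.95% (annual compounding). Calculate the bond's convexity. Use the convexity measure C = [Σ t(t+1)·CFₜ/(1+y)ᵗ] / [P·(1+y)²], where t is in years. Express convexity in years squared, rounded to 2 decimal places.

With y = 0.0895:
  t   CF        PV=CF/(1+0.0895)^t    t·PV        t(t+1)·PV
  1       525.00       481.8724       481.8724         963.7448
  2       525.00       442.2877       884.5753       2,653.7260
  3       525.00       405.9547     1,217.8642       4,871.4567
  4       525.00       372.6064     1,490.4258       7,452.1289
  5       525.00       341.9977     1,709.9883      10,259.9297
  6     5,525.00     3,303.4586    19,820.7519     138,745.2632
  Σ                  5,348.1776    25,605.4779     164,946.2494
P = 5,348.1776.
Convexity = Σ t(t+1)·PV / [P·(1+y)²] = 164,946.2494 / (5,348.1776 × 1.187010) = 25.98257.

25.98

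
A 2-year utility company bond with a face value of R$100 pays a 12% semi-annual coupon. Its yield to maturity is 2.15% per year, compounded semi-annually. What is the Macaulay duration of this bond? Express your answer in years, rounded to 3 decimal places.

1.852 years

Periodic yield y = 0.01075. Discount each cash flow and weight by its period:
  t   CF        PV=CF/(1+0.01075)^t    t·PV
  1         6.00         5.9362         5.9362
  2         6.00         5.8731        11.7461
  3         6.00         5.8106        17.4318
  4       106.00       101.5619       406.2476
  Σ                    119.1817       441.3617
Price P = Σ PV = 119.1817.
Macaulay duration = Σ(t·PV) / P = 441.3617 / 119.1817 = 3.70327 half-year periods.
In years: 3.70327 / 2 = 1.85163 years.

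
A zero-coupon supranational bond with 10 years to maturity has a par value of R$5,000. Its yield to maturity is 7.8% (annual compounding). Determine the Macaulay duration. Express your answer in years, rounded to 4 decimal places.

A zero-coupon bond has a single cash flow at maturity, so its Macaulay duration equals its maturity: 10 years.

10.0000 years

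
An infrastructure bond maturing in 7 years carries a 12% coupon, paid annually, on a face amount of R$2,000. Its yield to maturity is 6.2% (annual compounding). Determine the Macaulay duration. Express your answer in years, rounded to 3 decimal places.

Periodic yield y = 0.062. Discount each cash flow and weight by its year:
  t   CF        PV=CF/(1+0.062)^t    t·PV
  1       240.00       225.9887       225.9887
  2       240.00       212.7954       425.5908
  3       240.00       200.3723       601.1169
  4       240.00       188.6745       754.6979
  5       240.00       177.6596       888.2980
  6       240.00       167.2878     1,003.7265
  7     2,240.00     1,470.1999    10,291.3996
  Σ                  2,642.9782    14,190.8184
Price P = Σ PV = 2,642.9782.
Macaulay duration = Σ(t·PV) / P = 14,190.8184 / 2,642.9782 = 5.36925 years.

5.369 years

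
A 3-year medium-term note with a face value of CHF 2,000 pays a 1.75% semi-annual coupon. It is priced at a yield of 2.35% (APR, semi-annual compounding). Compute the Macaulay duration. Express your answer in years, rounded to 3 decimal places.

2.935 years

Periodic yield y = 0.01175. Discount each cash flow and weight by its period:
  t   CF        PV=CF/(1+0.01175)^t    t·PV
  1        17.50        17.2968        17.2968
  2        17.50        17.0959        34.1918
  3        17.50        16.8973        50.6920
  4        17.50        16.7011        66.8044
  5        17.50        16.5071        82.5357
  6     2,017.50     1,880.9371    11,285.6224
  Σ                  1,965.4353    11,537.1431
Price P = Σ PV = 1,965.4353.
Macaulay duration = Σ(t·PV) / P = 11,537.1431 / 1,965.4353 = 5.87002 half-year periods.
In years: 5.87002 / 2 = 2.93501 years.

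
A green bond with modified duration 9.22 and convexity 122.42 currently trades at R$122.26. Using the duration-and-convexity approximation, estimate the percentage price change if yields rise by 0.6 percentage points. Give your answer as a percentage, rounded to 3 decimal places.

Duration effect: -D_mod·Δy = -9.22 × (+0.006) = -0.055320
Convexity effect: ½·C·(Δy)² = 0.5 × 122.42 × (0.006)² = +0.00220356
ΔP/P ≈ -0.055320 + 0.00220356 = -0.05311644
= -5.311644%.

-5.312%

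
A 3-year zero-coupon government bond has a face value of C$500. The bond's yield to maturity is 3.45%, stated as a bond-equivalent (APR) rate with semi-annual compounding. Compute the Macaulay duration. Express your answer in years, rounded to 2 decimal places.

A zero-coupon bond has a single cash flow at maturity, so its Macaulay duration equals its maturity: 3 years.
(Equivalently: 6 semi-annual periods ÷ 2 = 3 years.)

3.00 years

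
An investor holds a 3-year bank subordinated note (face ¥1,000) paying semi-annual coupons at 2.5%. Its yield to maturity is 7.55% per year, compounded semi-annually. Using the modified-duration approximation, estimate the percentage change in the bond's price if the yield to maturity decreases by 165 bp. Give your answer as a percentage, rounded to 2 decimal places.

+4.61%

Periodic yield y = 0.03775. Modified duration first:
  t   CF        PV=CF/(1+0.03775)^t    t·PV
  1        12.50        12.0453        12.0453
  2        12.50        11.6071        23.2142
  3        12.50        11.1849        33.5547
  4        12.50        10.7780        43.1121
  5        12.50        10.3860        51.9298
  6     1,012.50       810.6597     4,863.9582
  Σ                    866.6610     5,027.8142
P = 866.6610; D_Mac = 5.80136 half-year periods = 2.90068 yrs; D_mod = 2.90068/(1+0.03775) = 2.79516 yrs.
ΔP/P ≈ -D_mod · Δy = -2.79516 × (-0.0165) = +0.046120 = +4.6120%.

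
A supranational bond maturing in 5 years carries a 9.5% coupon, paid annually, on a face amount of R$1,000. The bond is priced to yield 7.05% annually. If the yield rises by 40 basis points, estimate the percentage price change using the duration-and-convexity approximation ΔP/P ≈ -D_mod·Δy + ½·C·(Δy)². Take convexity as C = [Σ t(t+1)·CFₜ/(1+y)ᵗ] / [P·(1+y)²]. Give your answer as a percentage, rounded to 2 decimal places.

-1.57%

With y = 0.0705:
  t   CF        PV=CF/(1+0.0705)^t    t·PV        t(t+1)·PV
  1        95.00        88.7436        88.7436         177.4872
  2        95.00        82.8992       165.7984         497.3951
  3        95.00        77.4397       232.3191         929.2762
  4        95.00        72.3397       289.3589       1,446.7947
  5     1,095.00       778.8983     3,894.4915      23,366.9493
  Σ                  1,100.3205     4,670.7115      26,417.9025
P = 1,100.3205; D_Mac = 4.24486 yrs; D_mod = 3.96531 yrs; C = 20.95105.
Duration effect: -3.96531 × (+0.004) = -0.015861
Convexity effect: 0.5 × 20.95105 × (0.004)² = +0.0001676
ΔP/P ≈ -0.015861 + 0.0001676 = -0.015694 = -1.5694%.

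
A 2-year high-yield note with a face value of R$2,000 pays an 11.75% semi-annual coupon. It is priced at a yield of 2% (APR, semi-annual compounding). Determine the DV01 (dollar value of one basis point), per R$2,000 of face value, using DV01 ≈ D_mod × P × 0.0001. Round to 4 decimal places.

R$0.4370

Periodic yield y = 0.01.
  t   CF        PV=CF/(1+0.01)^t    t·PV
  1       117.50       116.3366       116.3366
  2       117.50       115.1848       230.3696
  3       117.50       114.0443       342.1330
  4     2,117.50     2,034.8759     8,139.5035
  Σ                  2,380.4416     8,828.3428
P = 2,380.4416; D_Mac = 3.70870 half-year periods = 1.85435 yrs; D_mod = 1.83599 yrs.
DV01 ≈ 1.83599 × 2,380.4416 × 0.0001 = 0.437047.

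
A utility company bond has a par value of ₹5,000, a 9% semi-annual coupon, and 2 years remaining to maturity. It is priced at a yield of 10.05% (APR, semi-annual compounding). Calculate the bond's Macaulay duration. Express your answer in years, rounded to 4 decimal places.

Periodic yield y = 0.05025. Discount each cash flow and weight by its period:
  t   CF        PV=CF/(1+0.05025)^t    t·PV
  1       225.00       214.2347       214.2347
  2       225.00       203.9845       407.9690
  3       225.00       194.2247       582.6741
  4     5,225.00     4,294.5289    17,178.1158
  Σ                  4,906.9728    18,382.9935
Price P = Σ PV = 4,906.9728.
Macaulay duration = Σ(t·PV) / P = 18,382.9935 / 4,906.9728 = 3.74630 half-year periods.
In years: 3.74630 / 2 = 1.87315 years.

1.8732 years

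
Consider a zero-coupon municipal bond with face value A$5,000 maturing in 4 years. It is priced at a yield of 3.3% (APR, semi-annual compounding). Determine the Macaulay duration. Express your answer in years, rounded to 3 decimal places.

A zero-coupon bond has a single cash flow at maturity, so its Macaulay duration equals its maturity: 4 years.
(Equivalently: 8 semi-annual periods ÷ 2 = 4 years.)

4.000 years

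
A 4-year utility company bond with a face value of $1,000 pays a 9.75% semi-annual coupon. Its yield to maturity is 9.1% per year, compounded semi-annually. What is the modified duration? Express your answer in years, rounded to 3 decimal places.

3.265 years

Periodic yield y = 0.0455. First find Macaulay duration:
  t   CF        PV=CF/(1+0.0455)^t    t·PV
  1        48.75        46.6284        46.6284
  2        48.75        44.5991        89.1983
  3        48.75        42.6582       127.9746
  4        48.75        40.8017       163.2069
  5        48.75        39.0260       195.1302
  6        48.75        37.3276       223.9658
  7        48.75        35.7031       249.9219
  8     1,048.75       734.6486     5,877.1891
  Σ                  1,021.3929     6,973.2152
P = 1,021.3929; Macaulay duration = 6,973.2152 / 1,021.3929 = 6.82716 half-year periods = 3.41358 years.
Modified duration = D_Mac / (1 + y) = 3.41358 / 1.0455 = 3.26502 years.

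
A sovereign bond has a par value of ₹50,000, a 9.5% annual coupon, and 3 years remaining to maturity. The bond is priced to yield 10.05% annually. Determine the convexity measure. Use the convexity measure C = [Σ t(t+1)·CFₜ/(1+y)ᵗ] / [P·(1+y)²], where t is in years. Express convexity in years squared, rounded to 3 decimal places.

8.792

With y = 0.1005:
  t   CF        PV=CF/(1+0.1005)^t    t·PV        t(t+1)·PV
  1     4,750.00     4,316.2199     4,316.2199       8,632.4398
  2     4,750.00     3,922.0535     7,844.1070      23,532.3211
  3    54,750.00    41,078.4438   123,235.3315     492,941.3259
  Σ                 49,316.7172   135,395.6584     525,106.0868
P = 49,316.7172.
Convexity = Σ t(t+1)·PV / [P·(1+y)²] = 525,106.0868 / (49,316.7172 × 1.211100) = 8.79170.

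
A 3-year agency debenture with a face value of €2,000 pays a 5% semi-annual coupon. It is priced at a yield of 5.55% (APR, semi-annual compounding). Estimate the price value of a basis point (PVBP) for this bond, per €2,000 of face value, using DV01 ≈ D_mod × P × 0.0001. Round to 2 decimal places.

€0.54

Periodic yield y = 0.02775.
  t   CF        PV=CF/(1+0.02775)^t    t·PV
  1        50.00        48.6500        48.6500
  2        50.00        47.3364        94.6728
  3        50.00        46.0583       138.1748
  4        50.00        44.8147       179.2586
  5        50.00        43.6046       218.0231
  6     2,050.00     1,739.5181    10,437.1085
  Σ                  1,969.9820    11,115.8878
P = 1,969.9820; D_Mac = 5.64263 half-year periods = 2.82132 yrs; D_mod = 2.74514 yrs.
DV01 ≈ 2.74514 × 1,969.9820 × 0.0001 = 0.540788.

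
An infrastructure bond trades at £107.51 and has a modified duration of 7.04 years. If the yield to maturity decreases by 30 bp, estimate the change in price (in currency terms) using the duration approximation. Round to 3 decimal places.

Duration approximation: ΔP/P ≈ -D_mod · Δy = -7.04 × (-0.003) = +0.021120.
ΔP ≈ 107.51 × (+0.021120) = +2.2706112.

+£2.271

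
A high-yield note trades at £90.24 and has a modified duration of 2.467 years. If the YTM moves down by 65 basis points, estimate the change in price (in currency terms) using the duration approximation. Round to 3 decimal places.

Duration approximation: ΔP/P ≈ -D_mod · Δy = -2.467 × (-0.0065) = +0.0160355.
ΔP ≈ 90.24 × (+0.0160355) = +1.44704352.

+£1.447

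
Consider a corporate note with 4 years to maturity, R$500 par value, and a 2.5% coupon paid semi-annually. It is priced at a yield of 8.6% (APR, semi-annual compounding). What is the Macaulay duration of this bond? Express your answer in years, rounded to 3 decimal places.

Periodic yield y = 0.043. Discount each cash flow and weight by its period:
  t   CF        PV=CF/(1+0.043)^t    t·PV
  1         6.25         5.9923         5.9923
  2         6.25         5.7453        11.4906
  3         6.25         5.5084        16.5253
  4         6.25         5.2813        21.1253
  5         6.25         5.0636        25.3179
  6         6.25         4.8548        29.1290
  7         6.25         4.6547        32.5828
  8       506.25       361.4852     2,891.8819
  Σ                    398.5857     3,034.0451
Price P = Σ PV = 398.5857.
Macaulay duration = Σ(t·PV) / P = 3,034.0451 / 398.5857 = 7.61203 half-year periods.
In years: 7.61203 / 2 = 3.80601 years.

3.806 years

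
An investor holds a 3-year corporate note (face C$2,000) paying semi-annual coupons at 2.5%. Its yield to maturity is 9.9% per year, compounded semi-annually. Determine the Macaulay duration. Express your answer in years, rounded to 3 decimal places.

Periodic yield y = 0.0495. Discount each cash flow and weight by its period:
  t   CF        PV=CF/(1+0.0495)^t    t·PV
  1        25.00        23.8209        23.8209
  2        25.00        22.6973        45.3947
  3        25.00        21.6268        64.8805
  4        25.00        20.6068        82.4271
  5        25.00        19.6349        98.1743
  6     2,025.00     1,515.4108     9,092.4646
  Σ                  1,623.7975     9,407.1621
Price P = Σ PV = 1,623.7975.
Macaulay duration = Σ(t·PV) / P = 9,407.1621 / 1,623.7975 = 5.79331 half-year periods.
In years: 5.79331 / 2 = 2.89666 years.

2.897 years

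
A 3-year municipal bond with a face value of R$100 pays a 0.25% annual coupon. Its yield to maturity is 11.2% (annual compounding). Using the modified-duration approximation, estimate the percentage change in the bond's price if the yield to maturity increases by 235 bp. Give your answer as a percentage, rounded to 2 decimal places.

Periodic yield y = 0.112. Modified duration first:
  t   CF        PV=CF/(1+0.112)^t    t·PV
  1         0.25         0.2248         0.2248
  2         0.25         0.2022         0.4044
  3       100.25        72.9071       218.7214
  Σ                     73.3341       219.3506
P = 73.3341; D_Mac = 2.99111 yrs; D_mod = 2.99111/(1+0.112) = 2.68985 yrs.
ΔP/P ≈ -D_mod · Δy = -2.68985 × (+0.0235) = -0.063211 = -6.3211%.

-6.32%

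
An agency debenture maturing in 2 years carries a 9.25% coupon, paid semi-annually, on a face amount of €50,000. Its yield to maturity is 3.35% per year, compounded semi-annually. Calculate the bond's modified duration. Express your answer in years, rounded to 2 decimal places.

Periodic yield y = 0.01675. First find Macaulay duration:
  t   CF        PV=CF/(1+0.01675)^t    t·PV
  1     2,312.50     2,274.4037     2,274.4037
  2     2,312.50     2,236.9351     4,473.8701
  3     2,312.50     2,200.0837     6,600.2510
  4    52,312.50    48,949.5553   195,798.2214
  Σ                 55,660.9778   209,146.7463
P = 55,660.9778; Macaulay duration = 209,146.7463 / 55,660.9778 = 3.75751 half-year periods = 1.87876 years.
Modified duration = D_Mac / (1 + y) = 1.87876 / 1.01675 = 1.84780 years.

1.85 years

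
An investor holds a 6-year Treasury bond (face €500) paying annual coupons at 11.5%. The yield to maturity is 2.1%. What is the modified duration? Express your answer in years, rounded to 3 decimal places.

Periodic yield y = 0.021. First find Macaulay duration:
  t   CF        PV=CF/(1+0.021)^t    t·PV
  1        57.50        56.3173        56.3173
  2        57.50        55.1590       110.3180
  3        57.50        54.0245       162.0734
  4        57.50        52.9133       211.6532
  5        57.50        51.8250       259.1249
  6       557.50       492.1420     2,952.8519
  Σ                    762.3811     3,752.3388
P = 762.3811; Macaulay duration = 3,752.3388 / 762.3811 = 4.92187 years.
Modified duration = D_Mac / (1 + y) = 4.92187 / 1.021 = 4.82063 years.

4.821 years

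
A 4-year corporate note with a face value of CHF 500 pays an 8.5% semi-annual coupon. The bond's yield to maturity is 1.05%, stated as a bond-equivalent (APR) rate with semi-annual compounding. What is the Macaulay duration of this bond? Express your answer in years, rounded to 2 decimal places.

Periodic yield y = 0.00525. Discount each cash flow and weight by its period:
  t   CF        PV=CF/(1+0.00525)^t    t·PV
  1        21.25        21.1390        21.1390
  2        21.25        21.0286        42.0572
  3        21.25        20.9188        62.7564
  4        21.25        20.8095        83.2382
  5        21.25        20.7009       103.5043
  6        21.25        20.5928       123.5565
  7        21.25        20.4852       143.3965
  8       521.25       499.8658     3,998.9263
  Σ                    645.5406     4,578.5744
Price P = Σ PV = 645.5406.
Macaulay duration = Σ(t·PV) / P = 4,578.5744 / 645.5406 = 7.09262 half-year periods.
In years: 7.09262 / 2 = 3.54631 years.

3.55 years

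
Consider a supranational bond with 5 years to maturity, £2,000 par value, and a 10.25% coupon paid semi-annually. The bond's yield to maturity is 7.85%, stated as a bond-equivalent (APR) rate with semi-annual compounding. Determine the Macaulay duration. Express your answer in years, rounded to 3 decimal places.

Periodic yield y = 0.03925. Discount each cash flow and weight by its period:
  t   CF        PV=CF/(1+0.03925)^t    t·PV
  1       102.50        98.6288        98.6288
  2       102.50        94.9038       189.8077
  3       102.50        91.3196       273.9587
  4       102.50        87.8706       351.4825
  5       102.50        84.5520       422.7598
  6       102.50        81.3586       488.1518
  7       102.50        78.2859       548.0014
  8       102.50        75.3292       602.6339
  9       102.50        72.4842       652.3581
  10    2,102.50     1,430.6575    14,306.5749
  Σ                  2,195.3903    17,934.3577
Price P = Σ PV = 2,195.3903.
Macaulay duration = Σ(t·PV) / P = 17,934.3577 / 2,195.3903 = 8.16910 half-year periods.
In years: 8.16910 / 2 = 4.08455 years.

4.085 years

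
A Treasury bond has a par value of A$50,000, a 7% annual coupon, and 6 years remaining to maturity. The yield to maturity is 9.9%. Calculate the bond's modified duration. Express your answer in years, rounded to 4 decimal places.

Periodic yield y = 0.099. First find Macaulay duration:
  t   CF        PV=CF/(1+0.099)^t    t·PV
  1     3,500.00     3,184.7134     3,184.7134
  2     3,500.00     2,897.8284     5,795.6567
  3     3,500.00     2,636.7865     7,910.3595
  4     3,500.00     2,399.2598     9,597.0391
  5     3,500.00     2,183.1299    10,915.6496
  6    53,500.00    30,364.6044   182,187.6264
  Σ                 43,666.3224   219,591.0448
P = 43,666.3224; Macaulay duration = 219,591.0448 / 43,666.3224 = 5.02884 years.
Modified duration = D_Mac / (1 + y) = 5.02884 / 1.099 = 4.57583 years.

4.5758 years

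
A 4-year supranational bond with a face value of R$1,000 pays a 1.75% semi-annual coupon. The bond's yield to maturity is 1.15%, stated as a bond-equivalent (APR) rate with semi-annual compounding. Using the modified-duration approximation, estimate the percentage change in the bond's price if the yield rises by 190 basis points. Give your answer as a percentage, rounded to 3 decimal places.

-7.334%

Periodic yield y = 0.00575. Modified duration first:
  t   CF        PV=CF/(1+0.00575)^t    t·PV
  1         8.75         8.7000         8.7000
  2         8.75         8.6502        17.3005
  3         8.75         8.6008        25.8023
  4         8.75         8.5516        34.2064
  5         8.75         8.5027        42.5136
  6         8.75         8.4541        50.7246
  7         8.75         8.4058        58.8404
  8     1,008.75       963.5255     7,708.2041
  Σ                  1,023.3907     7,946.2920
P = 1,023.3907; D_Mac = 7.76467 half-year periods = 3.88234 yrs; D_mod = 3.88234/(1+0.00575) = 3.86014 yrs.
ΔP/P ≈ -D_mod · Δy = -3.86014 × (+0.019) = -0.073343 = -7.3343%.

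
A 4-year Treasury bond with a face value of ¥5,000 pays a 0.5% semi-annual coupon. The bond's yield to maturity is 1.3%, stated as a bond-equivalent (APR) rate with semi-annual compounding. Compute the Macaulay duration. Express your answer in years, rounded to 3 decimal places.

3.965 years

Periodic yield y = 0.0065. Discount each cash flow and weight by its period:
  t   CF        PV=CF/(1+0.0065)^t    t·PV
  1        12.50        12.4193        12.4193
  2        12.50        12.3391        24.6781
  3        12.50        12.2594        36.7782
  4        12.50        12.1802        48.7209
  5        12.50        12.1016        60.5078
  6        12.50        12.0234        72.1404
  7        12.50        11.9458        83.6203
  8     5,012.50     4,759.3117    38,074.4939
  Σ                  4,844.5804    38,413.3587
Price P = Σ PV = 4,844.5804.
Macaulay duration = Σ(t·PV) / P = 38,413.3587 / 4,844.5804 = 7.92914 half-year periods.
In years: 7.92914 / 2 = 3.96457 years.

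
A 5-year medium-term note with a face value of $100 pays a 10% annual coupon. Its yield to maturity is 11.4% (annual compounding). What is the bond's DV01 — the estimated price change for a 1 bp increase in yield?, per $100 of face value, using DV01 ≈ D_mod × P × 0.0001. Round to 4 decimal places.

$0.0353

Periodic yield y = 0.114.
  t   CF        PV=CF/(1+0.114)^t    t·PV
  1        10.00         8.9767         8.9767
  2        10.00         8.0580        16.1161
  3        10.00         7.2334        21.7003
  4        10.00         6.4932        25.9728
  5       110.00        64.1160       320.5802
  Σ                     94.8774       393.3461
P = 94.8774; D_Mac = 4.14584 yrs; D_mod = 3.72158 yrs.
DV01 ≈ 3.72158 × 94.8774 × 0.0001 = 0.035309.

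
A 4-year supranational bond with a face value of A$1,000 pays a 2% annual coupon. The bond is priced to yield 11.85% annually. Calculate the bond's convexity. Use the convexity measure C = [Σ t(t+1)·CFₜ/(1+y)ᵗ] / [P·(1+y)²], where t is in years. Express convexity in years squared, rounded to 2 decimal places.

15.23

With y = 0.1185:
  t   CF        PV=CF/(1+0.1185)^t    t·PV        t(t+1)·PV
  1        20.00        17.8811        17.8811          35.7622
  2        20.00        15.9867        31.9733          95.9200
  3        20.00        14.2930        42.8789         171.5155
  4     1,020.00       651.7128     2,606.8510      13,034.2550
  Σ                    699.8735     2,699.5843      13,337.4527
P = 699.8735.
Convexity = Σ t(t+1)·PV / [P·(1+y)²] = 13,337.4527 / (699.8735 × 1.251042) = 15.23286.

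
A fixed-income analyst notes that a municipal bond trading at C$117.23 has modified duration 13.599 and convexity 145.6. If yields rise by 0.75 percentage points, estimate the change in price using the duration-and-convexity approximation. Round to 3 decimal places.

Duration effect: -D_mod·Δy = -13.599 × (+0.0075) = -0.1019925
Convexity effect: ½·C·(Δy)² = 0.5 × 145.6 × (0.0075)² = +0.0040950
ΔP/P ≈ -0.1019925 + 0.0040950 = -0.0978975
ΔP ≈ 117.23 × (-0.0978975) = -11.476523925.

-C$11.477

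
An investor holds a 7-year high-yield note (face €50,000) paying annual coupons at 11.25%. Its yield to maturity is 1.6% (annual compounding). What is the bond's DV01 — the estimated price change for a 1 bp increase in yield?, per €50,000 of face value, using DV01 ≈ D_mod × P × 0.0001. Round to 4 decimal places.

Periodic yield y = 0.016.
  t   CF        PV=CF/(1+0.016)^t    t·PV
  1     5,625.00     5,536.4173     5,536.4173
  2     5,625.00     5,449.2296    10,898.4593
  3     5,625.00     5,363.4150    16,090.2450
  4     5,625.00     5,278.9518    21,115.8071
  5     5,625.00     5,195.8187    25,979.0934
  6     5,625.00     5,113.9948    30,683.9686
  7    55,625.00    49,775.3209   348,427.2461
  Σ                 81,713.1481   458,731.2369
P = 81,713.1481; D_Mac = 5.61392 yrs; D_mod = 5.52551 yrs.
DV01 ≈ 5.52551 × 81,713.1481 × 0.0001 = 45.150712.

€45.1507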